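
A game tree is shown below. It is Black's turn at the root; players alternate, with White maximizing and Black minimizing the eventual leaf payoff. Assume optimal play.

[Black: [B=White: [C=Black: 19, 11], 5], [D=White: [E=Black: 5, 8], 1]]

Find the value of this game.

5

C (Black): min(19, 11) = 11
B (White): max(11, 5) = 11
E (Black): min(5, 8) = 5
D (White): max(5, 1) = 5
Root (Black): min(11, 5) = 5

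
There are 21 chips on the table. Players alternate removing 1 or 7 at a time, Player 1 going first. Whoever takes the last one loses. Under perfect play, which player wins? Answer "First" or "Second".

Positions where the player to move wins (W) vs loses (L):
i:   0  1  2  3  4  5  6  7  8  9 10 11 12 13 14 15 16 17 18 19 20 21
     W  L  W  L  W  L  W  L  W  L  W  L  W  L  W  L  W  L  W  L  W  L
Position 21 is L, so the second player wins.

Second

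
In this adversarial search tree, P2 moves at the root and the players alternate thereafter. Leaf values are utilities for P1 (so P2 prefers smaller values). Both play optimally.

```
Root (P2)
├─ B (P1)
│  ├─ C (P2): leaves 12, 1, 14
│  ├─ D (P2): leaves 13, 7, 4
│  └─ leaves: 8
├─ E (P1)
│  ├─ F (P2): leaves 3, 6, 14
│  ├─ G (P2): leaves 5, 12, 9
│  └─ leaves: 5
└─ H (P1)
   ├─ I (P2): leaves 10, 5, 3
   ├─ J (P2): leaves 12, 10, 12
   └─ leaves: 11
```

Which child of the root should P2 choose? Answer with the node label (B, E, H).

E

C (P2): min(12, 1, 14) = 1
D (P2): min(13, 7, 4) = 4
B (P1): max(1, 4, 8) = 8
F (P2): min(3, 6, 14) = 3
G (P2): min(5, 12, 9) = 5
E (P1): max(3, 5, 5) = 5
I (P2): min(10, 5, 3) = 3
J (P2): min(12, 10, 12) = 10
H (P1): max(3, 10, 11) = 11
Root (P2): min(8, 5, 11) = 5
P2 picks the child with the lowest value: E (value 5).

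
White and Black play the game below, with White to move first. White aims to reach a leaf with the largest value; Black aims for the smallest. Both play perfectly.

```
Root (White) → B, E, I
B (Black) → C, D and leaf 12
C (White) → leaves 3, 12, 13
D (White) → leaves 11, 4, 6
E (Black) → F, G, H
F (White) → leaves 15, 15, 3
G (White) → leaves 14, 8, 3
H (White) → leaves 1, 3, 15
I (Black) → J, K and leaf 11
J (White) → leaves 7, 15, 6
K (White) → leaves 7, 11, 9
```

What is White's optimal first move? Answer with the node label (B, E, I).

C (White): max(3, 12, 13) = 13
D (White): max(11, 4, 6) = 11
B (Black): min(13, 11, 12) = 11
F (White): max(15, 15, 3) = 15
G (White): max(14, 8, 3) = 14
H (White): max(1, 3, 15) = 15
E (Black): min(15, 14, 15) = 14
J (White): max(7, 15, 6) = 15
K (White): max(7, 11, 9) = 11
I (Black): min(15, 11, 11) = 11
Root (White): max(11, 14, 11) = 14
White picks the child with the highest value: E (value 14).

E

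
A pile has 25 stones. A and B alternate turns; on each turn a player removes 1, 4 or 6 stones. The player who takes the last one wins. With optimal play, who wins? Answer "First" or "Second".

Mark each pile size as W (mover wins) or L (mover loses):
i:   0  1  2  3  4  5  6  7  8  9 10 11 12 13 14 15 16 17 18 19 20 21 22 23 24 25
     L  W  L  W  W  L  W  L  W  W  L  W  L  W  W  L  W  L  W  W  L  W  L  W  W  L
Position 25 is L, so the second player wins.

Second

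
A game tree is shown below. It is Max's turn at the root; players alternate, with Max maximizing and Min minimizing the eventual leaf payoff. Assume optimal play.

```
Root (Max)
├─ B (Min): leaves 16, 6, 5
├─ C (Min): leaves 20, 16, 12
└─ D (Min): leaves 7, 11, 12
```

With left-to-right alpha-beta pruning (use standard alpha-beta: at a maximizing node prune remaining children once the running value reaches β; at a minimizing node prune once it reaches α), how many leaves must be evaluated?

7

B [α=-∞,β=+∞]: v=5
C [α=5,β=+∞]: v=12
D [α=12,β=+∞]: v=7 after child 1 ≤ α → α-cutoff, skip 2
Root [α=-∞,β=+∞]: v=12
Leaves evaluated: 7 of 9.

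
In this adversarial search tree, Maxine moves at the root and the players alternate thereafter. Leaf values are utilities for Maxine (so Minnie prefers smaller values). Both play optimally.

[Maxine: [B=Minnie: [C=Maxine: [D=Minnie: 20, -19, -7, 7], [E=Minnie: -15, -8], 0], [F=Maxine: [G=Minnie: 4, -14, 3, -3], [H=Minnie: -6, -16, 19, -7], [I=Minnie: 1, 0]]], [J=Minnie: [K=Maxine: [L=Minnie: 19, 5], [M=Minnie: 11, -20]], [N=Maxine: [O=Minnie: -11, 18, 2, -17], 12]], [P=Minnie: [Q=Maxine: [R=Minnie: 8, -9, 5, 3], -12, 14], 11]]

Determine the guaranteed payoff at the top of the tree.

11

D (Minnie): min(20, -19, -7, 7) = -19
E (Minnie): min(-15, -8) = -15
C (Maxine): max(-19, -15, 0) = 0
G (Minnie): min(4, -14, 3, -3) = -14
H (Minnie): min(-6, -16, 19, -7) = -16
I (Minnie): min(1, 0) = 0
F (Maxine): max(-14, -16, 0) = 0
B (Minnie): min(0, 0) = 0
L (Minnie): min(19, 5) = 5
M (Minnie): min(11, -20) = -20
K (Maxine): max(5, -20) = 5
O (Minnie): min(-11, 18, 2, -17) = -17
N (Maxine): max(-17, 12) = 12
J (Minnie): min(5, 12) = 5
R (Minnie): min(8, -9, 5, 3) = -9
Q (Maxine): max(-9, -12, 14) = 14
P (Minnie): min(14, 11) = 11
Root (Maxine): max(0, 5, 11) = 11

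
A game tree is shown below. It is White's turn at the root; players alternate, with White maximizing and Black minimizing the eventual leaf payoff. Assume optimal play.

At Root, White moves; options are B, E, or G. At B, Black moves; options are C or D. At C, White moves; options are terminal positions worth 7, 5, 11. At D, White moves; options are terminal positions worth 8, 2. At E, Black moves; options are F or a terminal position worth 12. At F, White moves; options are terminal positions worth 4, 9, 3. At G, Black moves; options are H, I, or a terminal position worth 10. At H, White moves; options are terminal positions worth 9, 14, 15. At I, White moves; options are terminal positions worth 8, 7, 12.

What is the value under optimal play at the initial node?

10

C (White): max(7, 5, 11) = 11
D (White): max(8, 2) = 8
B (Black): min(11, 8) = 8
F (White): max(4, 9, 3) = 9
E (Black): min(9, 12) = 9
H (White): max(9, 14, 15) = 15
I (White): max(8, 7, 12) = 12
G (Black): min(15, 12, 10) = 10
Root (White): max(8, 9, 10) = 10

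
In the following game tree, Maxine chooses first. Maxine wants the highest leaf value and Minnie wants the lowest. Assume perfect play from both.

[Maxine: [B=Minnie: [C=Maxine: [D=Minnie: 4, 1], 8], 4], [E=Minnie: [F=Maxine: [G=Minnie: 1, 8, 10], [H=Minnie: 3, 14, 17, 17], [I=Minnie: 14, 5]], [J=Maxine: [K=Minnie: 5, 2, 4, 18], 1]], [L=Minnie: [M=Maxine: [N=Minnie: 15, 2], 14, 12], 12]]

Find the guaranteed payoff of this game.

D (Minnie): min(4, 1) = 1
C (Maxine): max(1, 8) = 8
B (Minnie): min(8, 4) = 4
G (Minnie): min(1, 8, 10) = 1
H (Minnie): min(3, 14, 17, 17) = 3
I (Minnie): min(14, 5) = 5
F (Maxine): max(1, 3, 5) = 5
K (Minnie): min(5, 2, 4, 18) = 2
J (Maxine): max(2, 1) = 2
E (Minnie): min(5, 2) = 2
N (Minnie): min(15, 2) = 2
M (Maxine): max(2, 14, 12) = 14
L (Minnie): min(14, 12) = 12
Root (Maxine): max(4, 2, 12) = 12

12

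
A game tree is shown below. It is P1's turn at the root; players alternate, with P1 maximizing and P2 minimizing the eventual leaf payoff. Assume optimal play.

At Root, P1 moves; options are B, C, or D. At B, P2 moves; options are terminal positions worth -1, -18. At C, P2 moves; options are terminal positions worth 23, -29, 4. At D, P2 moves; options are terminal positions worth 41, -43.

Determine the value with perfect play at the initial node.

-18

B (P2): min(-1, -18) = -18
C (P2): min(23, -29, 4) = -29
D (P2): min(41, -43) = -43
Root (P1): max(-18, -29, -43) = -18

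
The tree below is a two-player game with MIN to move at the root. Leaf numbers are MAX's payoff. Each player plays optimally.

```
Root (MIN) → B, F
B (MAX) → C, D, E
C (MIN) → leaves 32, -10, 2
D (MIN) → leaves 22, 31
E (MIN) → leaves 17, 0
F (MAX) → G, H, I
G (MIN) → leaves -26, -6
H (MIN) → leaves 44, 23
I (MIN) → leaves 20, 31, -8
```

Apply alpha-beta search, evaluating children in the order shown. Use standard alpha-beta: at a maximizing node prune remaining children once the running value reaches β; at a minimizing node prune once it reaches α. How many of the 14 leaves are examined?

10

C [α=-∞,β=+∞]: v=-10
D [α=-10,β=+∞]: v=22
E [α=22,β=+∞]: v=17 after child 1 ≤ α → α-cutoff, skip 1
B [α=-∞,β=+∞]: v=22
G [α=-∞,β=22]: v=-26
H [α=-26,β=22]: v=23
F [α=-∞,β=22]: v=23 after child 2 ≥ β → β-cutoff, skip 1
Root [α=-∞,β=+∞]: v=22
Leaves evaluated: 10 of 14.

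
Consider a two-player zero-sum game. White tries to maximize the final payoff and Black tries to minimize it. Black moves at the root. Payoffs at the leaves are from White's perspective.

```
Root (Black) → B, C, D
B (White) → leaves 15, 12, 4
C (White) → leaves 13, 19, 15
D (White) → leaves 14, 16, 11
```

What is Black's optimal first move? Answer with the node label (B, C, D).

B

B (White): max(15, 12, 4) = 15
C (White): max(13, 19, 15) = 19
D (White): max(14, 16, 11) = 16
Root (Black): min(15, 19, 16) = 15
Black picks the child with the lowest value: B (value 15).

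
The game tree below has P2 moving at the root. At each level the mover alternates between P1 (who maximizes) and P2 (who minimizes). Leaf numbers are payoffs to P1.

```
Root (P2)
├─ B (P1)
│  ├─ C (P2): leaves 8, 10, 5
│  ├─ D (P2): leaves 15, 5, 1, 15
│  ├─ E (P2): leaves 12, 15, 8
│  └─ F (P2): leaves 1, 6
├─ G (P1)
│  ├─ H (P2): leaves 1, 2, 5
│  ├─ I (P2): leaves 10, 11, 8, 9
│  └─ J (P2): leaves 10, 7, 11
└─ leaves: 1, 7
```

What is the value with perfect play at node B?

C: min(8, 10, 5) = 5
D: min(15, 5, 1, 15) = 1
E: min(12, 15, 8) = 8
F: min(1, 6) = 1
B: max(5, 1, 8, 1) = 8

8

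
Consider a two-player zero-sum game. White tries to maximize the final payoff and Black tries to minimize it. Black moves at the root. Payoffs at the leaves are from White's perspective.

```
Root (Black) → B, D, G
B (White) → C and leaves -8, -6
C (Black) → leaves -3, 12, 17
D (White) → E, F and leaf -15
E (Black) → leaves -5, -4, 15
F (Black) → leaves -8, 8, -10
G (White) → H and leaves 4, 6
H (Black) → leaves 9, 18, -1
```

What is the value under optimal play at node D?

-5

E: min(-5, -4, 15) = -5
F: min(-8, 8, -10) = -10
D: max(-5, -10, -15) = -5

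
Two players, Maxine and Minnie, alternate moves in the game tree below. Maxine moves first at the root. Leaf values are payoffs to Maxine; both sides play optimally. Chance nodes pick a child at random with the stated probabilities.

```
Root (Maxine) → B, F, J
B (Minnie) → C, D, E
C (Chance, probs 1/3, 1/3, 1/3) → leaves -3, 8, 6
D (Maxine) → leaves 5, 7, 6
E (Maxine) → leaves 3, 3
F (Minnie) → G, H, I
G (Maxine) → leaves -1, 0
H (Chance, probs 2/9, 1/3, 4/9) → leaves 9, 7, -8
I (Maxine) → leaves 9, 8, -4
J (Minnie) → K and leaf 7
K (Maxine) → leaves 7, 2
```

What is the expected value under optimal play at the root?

C (Chance): 1/3·-3 + 1/3·8 + 1/3·6 = 3.67
D (Maxine): max(5, 7, 6) = 7
E (Maxine): max(3, 3) = 3
B (Minnie): min(3.67, 7, 3) = 3
G (Maxine): max(-1, 0) = 0
H (Chance): 2/9·9 + 1/3·7 + 4/9·-8 = 0.78
I (Maxine): max(9, 8, -4) = 9
F (Minnie): min(0, 0.78, 9) = 0
K (Maxine): max(7, 2) = 7
J (Minnie): min(7, 7) = 7
Root (Maxine): max(3, 0, 7) = 7

7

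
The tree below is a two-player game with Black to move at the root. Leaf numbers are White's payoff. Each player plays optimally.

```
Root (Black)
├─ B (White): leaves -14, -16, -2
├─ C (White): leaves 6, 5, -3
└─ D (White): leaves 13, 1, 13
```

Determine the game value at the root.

B (White): max(-14, -16, -2) = -2
C (White): max(6, 5, -3) = 6
D (White): max(13, 1, 13) = 13
Root (Black): min(-2, 6, 13) = -2

-2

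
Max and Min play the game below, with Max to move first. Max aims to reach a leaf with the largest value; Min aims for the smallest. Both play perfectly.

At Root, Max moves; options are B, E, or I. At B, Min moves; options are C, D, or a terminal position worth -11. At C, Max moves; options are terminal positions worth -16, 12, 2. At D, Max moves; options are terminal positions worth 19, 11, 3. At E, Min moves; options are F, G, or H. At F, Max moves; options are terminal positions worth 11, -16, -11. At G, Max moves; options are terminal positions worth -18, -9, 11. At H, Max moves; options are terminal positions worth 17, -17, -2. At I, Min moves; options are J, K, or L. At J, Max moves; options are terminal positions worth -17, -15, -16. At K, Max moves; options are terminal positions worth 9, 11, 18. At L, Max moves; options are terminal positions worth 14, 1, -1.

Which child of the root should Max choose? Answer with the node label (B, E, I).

E

C (Max): max(-16, 12, 2) = 12
D (Max): max(19, 11, 3) = 19
B (Min): min(12, 19, -11) = -11
F (Max): max(11, -16, -11) = 11
G (Max): max(-18, -9, 11) = 11
H (Max): max(17, -17, -2) = 17
E (Min): min(11, 11, 17) = 11
J (Max): max(-17, -15, -16) = -15
K (Max): max(9, 11, 18) = 18
L (Max): max(14, 1, -1) = 14
I (Min): min(-15, 18, 14) = -15
Root (Max): max(-11, 11, -15) = 11
Max picks the child with the highest value: E (value 11).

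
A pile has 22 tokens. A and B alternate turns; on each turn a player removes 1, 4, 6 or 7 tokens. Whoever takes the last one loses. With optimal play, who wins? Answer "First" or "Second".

First

Positions where the player to move wins (W) vs loses (L):
i:   0  1  2  3  4  5  6  7  8  9 10 11 12 13 14 15 16 17 18 19 20 21 22
     W  L  W  L  W  W  L  W  W  W  W  L  W  W  L  W  L  W  W  L  W  W  W
Position 22 is W, so the first player wins.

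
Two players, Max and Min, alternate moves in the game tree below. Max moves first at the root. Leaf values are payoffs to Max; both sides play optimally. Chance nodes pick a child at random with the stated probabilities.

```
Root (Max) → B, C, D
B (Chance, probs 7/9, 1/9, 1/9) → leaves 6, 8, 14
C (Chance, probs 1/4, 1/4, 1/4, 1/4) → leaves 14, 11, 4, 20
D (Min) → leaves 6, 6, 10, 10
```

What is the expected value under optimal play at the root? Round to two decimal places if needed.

B (Chance): 7/9·6 + 1/9·8 + 1/9·14 = 7.11
C (Chance): 1/4·14 + 1/4·11 + 1/4·4 + 1/4·20 = 12.25
D (Min): min(6, 6, 10, 10) = 6
Root (Max): max(7.11, 12.25, 6) = 12.25

12.25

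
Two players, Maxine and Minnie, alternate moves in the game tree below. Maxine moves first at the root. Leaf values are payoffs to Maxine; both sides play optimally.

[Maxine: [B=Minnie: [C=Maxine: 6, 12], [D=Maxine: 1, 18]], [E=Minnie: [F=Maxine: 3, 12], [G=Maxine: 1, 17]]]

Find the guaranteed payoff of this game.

C (Maxine): max(6, 12) = 12
D (Maxine): max(1, 18) = 18
B (Minnie): min(12, 18) = 12
F (Maxine): max(3, 12) = 12
G (Maxine): max(1, 17) = 17
E (Minnie): min(12, 17) = 12
Root (Maxine): max(12, 12) = 12

12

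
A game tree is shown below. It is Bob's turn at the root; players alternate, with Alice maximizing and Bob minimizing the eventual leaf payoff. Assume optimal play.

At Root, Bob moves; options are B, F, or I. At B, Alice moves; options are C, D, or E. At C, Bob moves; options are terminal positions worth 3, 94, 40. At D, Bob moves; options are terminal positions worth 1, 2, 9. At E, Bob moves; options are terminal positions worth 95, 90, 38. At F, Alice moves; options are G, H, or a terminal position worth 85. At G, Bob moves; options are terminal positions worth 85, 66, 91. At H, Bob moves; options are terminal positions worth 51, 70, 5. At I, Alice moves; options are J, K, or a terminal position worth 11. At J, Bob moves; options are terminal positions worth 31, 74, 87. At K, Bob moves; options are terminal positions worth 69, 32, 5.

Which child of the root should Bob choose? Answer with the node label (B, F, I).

I

C (Bob): min(3, 94, 40) = 3
D (Bob): min(1, 2, 9) = 1
E (Bob): min(95, 90, 38) = 38
B (Alice): max(3, 1, 38) = 38
G (Bob): min(85, 66, 91) = 66
H (Bob): min(51, 70, 5) = 5
F (Alice): max(66, 5, 85) = 85
J (Bob): min(31, 74, 87) = 31
K (Bob): min(69, 32, 5) = 5
I (Alice): max(31, 5, 11) = 31
Root (Bob): min(38, 85, 31) = 31
Bob picks the child with the lowest value: I (value 31).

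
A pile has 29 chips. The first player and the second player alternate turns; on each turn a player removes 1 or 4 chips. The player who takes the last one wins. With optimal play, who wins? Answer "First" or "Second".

i:   0  1  2  3  4  5  6  7  8  9 10 11 12 13 14 15 16 17 18 19 20 21 22 23 24 25 26 27 28 29
     L  W  L  W  W  L  W  L  W  W  L  W  L  W  W  L  W  L  W  W  L  W  L  W  W  L  W  L  W  W
Position 29 is W, so the first player wins.

First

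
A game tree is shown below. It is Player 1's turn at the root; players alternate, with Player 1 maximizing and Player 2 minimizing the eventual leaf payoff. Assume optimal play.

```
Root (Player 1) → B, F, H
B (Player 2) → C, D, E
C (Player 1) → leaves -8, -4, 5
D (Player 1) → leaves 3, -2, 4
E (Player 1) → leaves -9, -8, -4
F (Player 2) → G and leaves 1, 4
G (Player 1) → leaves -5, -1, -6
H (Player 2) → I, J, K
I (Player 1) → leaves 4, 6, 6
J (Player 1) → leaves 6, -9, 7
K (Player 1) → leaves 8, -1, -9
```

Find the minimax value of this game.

6

C (Player 1): max(-8, -4, 5) = 5
D (Player 1): max(3, -2, 4) = 4
E (Player 1): max(-9, -8, -4) = -4
B (Player 2): min(5, 4, -4) = -4
G (Player 1): max(-5, -1, -6) = -1
F (Player 2): min(-1, 1, 4) = -1
I (Player 1): max(4, 6, 6) = 6
J (Player 1): max(6, -9, 7) = 7
K (Player 1): max(8, -1, -9) = 8
H (Player 2): min(6, 7, 8) = 6
Root (Player 1): max(-4, -1, 6) = 6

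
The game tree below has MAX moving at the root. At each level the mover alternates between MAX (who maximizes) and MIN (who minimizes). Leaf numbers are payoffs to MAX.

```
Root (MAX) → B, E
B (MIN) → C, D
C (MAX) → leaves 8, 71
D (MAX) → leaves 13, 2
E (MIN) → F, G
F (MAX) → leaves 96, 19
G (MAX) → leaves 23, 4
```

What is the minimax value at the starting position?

C (MAX): max(8, 71) = 71
D (MAX): max(13, 2) = 13
B (MIN): min(71, 13) = 13
F (MAX): max(96, 19) = 96
G (MAX): max(23, 4) = 23
E (MIN): min(96, 23) = 23
Root (MAX): max(13, 23) = 23

23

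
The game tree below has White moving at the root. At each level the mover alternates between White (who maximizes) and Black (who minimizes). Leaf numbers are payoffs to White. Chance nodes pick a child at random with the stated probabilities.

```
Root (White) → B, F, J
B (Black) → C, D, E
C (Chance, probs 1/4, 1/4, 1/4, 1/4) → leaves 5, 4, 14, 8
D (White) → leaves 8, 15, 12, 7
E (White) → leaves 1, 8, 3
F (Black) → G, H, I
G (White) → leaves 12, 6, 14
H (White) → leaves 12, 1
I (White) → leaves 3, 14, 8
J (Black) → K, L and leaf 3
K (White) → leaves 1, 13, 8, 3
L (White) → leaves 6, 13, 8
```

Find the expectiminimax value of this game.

C (Chance): 1/4·5 + 1/4·4 + 1/4·14 + 1/4·8 = 7.75
D (White): max(8, 15, 12, 7) = 15
E (White): max(1, 8, 3) = 8
B (Black): min(7.75, 15, 8) = 7.75
G (White): max(12, 6, 14) = 14
H (White): max(12, 1) = 12
I (White): max(3, 14, 8) = 14
F (Black): min(14, 12, 14) = 12
K (White): max(1, 13, 8, 3) = 13
L (White): max(6, 13, 8) = 13
J (Black): min(13, 13, 3) = 3
Root (White): max(7.75, 12, 3) = 12

12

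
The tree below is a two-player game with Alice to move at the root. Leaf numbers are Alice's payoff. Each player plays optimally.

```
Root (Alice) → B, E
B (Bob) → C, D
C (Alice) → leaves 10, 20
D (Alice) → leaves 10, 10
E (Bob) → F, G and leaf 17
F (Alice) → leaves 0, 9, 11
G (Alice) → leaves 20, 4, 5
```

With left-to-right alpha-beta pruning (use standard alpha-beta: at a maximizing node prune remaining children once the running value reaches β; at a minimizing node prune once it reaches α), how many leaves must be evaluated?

C [α=-∞,β=+∞]: v=20
D [α=-∞,β=20]: v=10
B [α=-∞,β=+∞]: v=10
F [α=10,β=+∞]: v=11
G [α=10,β=11]: v=20 after child 1 ≥ β → β-cutoff, skip 2
E [α=10,β=+∞]: v=11
Root [α=-∞,β=+∞]: v=11
Leaves evaluated: 9 of 11.

9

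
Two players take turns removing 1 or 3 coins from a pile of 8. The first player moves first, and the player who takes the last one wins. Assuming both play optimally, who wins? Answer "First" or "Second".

Second

Positions where the player to move wins (W) vs loses (L):
i:   0  1  2  3  4  5  6  7  8
     L  W  L  W  L  W  L  W  L
Position 8 is L, so the second player wins.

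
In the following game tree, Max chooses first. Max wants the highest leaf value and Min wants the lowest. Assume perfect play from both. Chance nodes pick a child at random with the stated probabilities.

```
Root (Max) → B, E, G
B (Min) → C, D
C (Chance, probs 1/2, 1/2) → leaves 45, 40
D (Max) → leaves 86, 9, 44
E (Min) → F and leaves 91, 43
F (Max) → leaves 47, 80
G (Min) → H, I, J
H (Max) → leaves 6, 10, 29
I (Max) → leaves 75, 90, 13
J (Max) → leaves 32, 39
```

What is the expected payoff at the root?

C (Chance): 1/2·45 + 1/2·40 = 42.5
D (Max): max(86, 9, 44) = 86
B (Min): min(42.5, 86) = 42.5
F (Max): max(47, 80) = 80
E (Min): min(80, 91, 43) = 43
H (Max): max(6, 10, 29) = 29
I (Max): max(75, 90, 13) = 90
J (Max): max(32, 39) = 39
G (Min): min(29, 90, 39) = 29
Root (Max): max(42.5, 43, 29) = 43

43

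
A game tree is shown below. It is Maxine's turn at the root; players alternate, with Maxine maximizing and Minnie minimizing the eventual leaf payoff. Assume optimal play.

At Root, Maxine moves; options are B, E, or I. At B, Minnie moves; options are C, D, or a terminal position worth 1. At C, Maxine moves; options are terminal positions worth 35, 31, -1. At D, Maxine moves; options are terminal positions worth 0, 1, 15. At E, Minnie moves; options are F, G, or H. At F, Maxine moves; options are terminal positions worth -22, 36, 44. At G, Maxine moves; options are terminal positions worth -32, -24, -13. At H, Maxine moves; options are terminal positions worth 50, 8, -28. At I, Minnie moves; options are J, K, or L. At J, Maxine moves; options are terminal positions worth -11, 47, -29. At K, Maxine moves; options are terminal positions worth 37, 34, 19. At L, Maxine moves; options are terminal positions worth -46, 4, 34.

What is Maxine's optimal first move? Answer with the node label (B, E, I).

I

C (Maxine): max(35, 31, -1) = 35
D (Maxine): max(0, 1, 15) = 15
B (Minnie): min(35, 15, 1) = 1
F (Maxine): max(-22, 36, 44) = 44
G (Maxine): max(-32, -24, -13) = -13
H (Maxine): max(50, 8, -28) = 50
E (Minnie): min(44, -13, 50) = -13
J (Maxine): max(-11, 47, -29) = 47
K (Maxine): max(37, 34, 19) = 37
L (Maxine): max(-46, 4, 34) = 34
I (Minnie): min(47, 37, 34) = 34
Root (Maxine): max(1, -13, 34) = 34
Maxine picks the child with the highest value: I (value 34).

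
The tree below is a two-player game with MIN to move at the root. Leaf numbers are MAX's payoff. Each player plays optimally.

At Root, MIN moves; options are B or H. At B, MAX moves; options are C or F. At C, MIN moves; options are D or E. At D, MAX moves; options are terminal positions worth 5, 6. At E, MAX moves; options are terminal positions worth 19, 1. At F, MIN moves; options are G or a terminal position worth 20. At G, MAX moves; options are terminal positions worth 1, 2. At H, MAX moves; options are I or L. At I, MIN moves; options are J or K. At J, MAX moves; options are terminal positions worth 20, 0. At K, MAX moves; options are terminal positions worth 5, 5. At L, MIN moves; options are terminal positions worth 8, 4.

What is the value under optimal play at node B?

6

D: max(5, 6) = 6
E: max(19, 1) = 19
C: min(6, 19) = 6
G: max(1, 2) = 2
F: min(2, 20) = 2
B: max(6, 2) = 6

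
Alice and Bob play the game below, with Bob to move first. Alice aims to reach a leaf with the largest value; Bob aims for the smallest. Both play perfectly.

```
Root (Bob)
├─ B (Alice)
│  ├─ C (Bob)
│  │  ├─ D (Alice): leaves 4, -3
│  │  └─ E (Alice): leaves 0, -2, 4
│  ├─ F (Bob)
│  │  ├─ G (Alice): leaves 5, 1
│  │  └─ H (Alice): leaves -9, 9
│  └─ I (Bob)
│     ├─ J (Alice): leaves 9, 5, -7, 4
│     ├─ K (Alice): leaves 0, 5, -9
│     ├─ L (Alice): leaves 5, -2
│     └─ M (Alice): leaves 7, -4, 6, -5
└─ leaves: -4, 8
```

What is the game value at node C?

4

D: max(4, -3) = 4
E: max(0, -2, 4) = 4
C: min(4, 4) = 4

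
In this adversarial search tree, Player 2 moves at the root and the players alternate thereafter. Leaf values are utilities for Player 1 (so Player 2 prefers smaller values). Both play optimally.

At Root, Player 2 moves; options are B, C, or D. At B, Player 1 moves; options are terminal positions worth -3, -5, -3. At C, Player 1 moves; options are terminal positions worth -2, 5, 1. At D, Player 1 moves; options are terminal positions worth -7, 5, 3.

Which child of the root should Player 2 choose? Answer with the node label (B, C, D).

B (Player 1): max(-3, -5, -3) = -3
C (Player 1): max(-2, 5, 1) = 5
D (Player 1): max(-7, 5, 3) = 5
Root (Player 2): min(-3, 5, 5) = -3
Player 2 picks the child with the lowest value: B (value -3).

B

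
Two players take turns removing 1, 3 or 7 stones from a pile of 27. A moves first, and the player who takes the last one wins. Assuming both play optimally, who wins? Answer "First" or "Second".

Mark each pile size as W (mover wins) or L (mover loses):
i:   0  1  2  3  4  5  6  7  8  9 10 11 12 13 14 15 16 17 18 19 20 21 22 23 24 25 26 27
     L  W  L  W  L  W  L  W  L  W  L  W  L  W  L  W  L  W  L  W  L  W  L  W  L  W  L  W
Position 27 is W, so the first player wins.

First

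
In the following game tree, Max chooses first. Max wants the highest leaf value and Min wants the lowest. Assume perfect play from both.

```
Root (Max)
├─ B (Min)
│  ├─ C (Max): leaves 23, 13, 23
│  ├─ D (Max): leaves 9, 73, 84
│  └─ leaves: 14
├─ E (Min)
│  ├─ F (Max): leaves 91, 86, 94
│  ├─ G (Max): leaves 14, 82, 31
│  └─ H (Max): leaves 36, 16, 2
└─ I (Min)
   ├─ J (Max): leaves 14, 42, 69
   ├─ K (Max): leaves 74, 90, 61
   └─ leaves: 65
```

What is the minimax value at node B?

14

C: max(23, 13, 23) = 23
D: max(9, 73, 84) = 84
B: min(23, 84, 14) = 14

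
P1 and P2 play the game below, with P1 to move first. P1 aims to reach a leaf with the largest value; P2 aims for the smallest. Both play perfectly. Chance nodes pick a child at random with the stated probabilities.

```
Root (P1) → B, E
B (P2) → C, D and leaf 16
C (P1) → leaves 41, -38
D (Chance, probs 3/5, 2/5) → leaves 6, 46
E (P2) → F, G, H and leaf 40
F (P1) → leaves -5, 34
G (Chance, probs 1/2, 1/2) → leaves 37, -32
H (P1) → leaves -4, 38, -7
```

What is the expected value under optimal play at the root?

16

C (P1): max(41, -38) = 41
D (Chance): 3/5·6 + 2/5·46 = 22
B (P2): min(41, 22, 16) = 16
F (P1): max(-5, 34) = 34
G (Chance): 1/2·37 + 1/2·-32 = 2.5
H (P1): max(-4, 38, -7) = 38
E (P2): min(34, 2.5, 38, 40) = 2.5
Root (P1): max(16, 2.5) = 16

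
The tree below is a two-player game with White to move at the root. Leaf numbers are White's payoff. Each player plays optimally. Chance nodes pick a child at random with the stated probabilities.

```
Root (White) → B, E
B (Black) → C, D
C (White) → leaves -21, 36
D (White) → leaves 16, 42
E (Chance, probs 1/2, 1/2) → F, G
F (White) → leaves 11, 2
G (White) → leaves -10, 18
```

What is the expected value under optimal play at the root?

36

C (White): max(-21, 36) = 36
D (White): max(16, 42) = 42
B (Black): min(36, 42) = 36
F (White): max(11, 2) = 11
G (White): max(-10, 18) = 18
E (Chance): 1/2·11 + 1/2·18 = 14.5
Root (White): max(36, 14.5) = 36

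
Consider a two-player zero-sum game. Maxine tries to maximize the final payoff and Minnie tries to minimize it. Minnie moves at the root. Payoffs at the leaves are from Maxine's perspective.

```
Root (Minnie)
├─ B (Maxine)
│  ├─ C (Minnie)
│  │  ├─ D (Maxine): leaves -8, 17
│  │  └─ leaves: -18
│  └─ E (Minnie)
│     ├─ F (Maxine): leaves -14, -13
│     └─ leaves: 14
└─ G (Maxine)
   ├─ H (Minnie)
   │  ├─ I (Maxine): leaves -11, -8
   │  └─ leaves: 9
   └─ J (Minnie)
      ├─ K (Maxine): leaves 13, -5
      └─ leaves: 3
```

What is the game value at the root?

-13

D (Maxine): max(-8, 17) = 17
C (Minnie): min(17, -18) = -18
F (Maxine): max(-14, -13) = -13
E (Minnie): min(-13, 14) = -13
B (Maxine): max(-18, -13) = -13
I (Maxine): max(-11, -8) = -8
H (Minnie): min(-8, 9) = -8
K (Maxine): max(13, -5) = 13
J (Minnie): min(13, 3) = 3
G (Maxine): max(-8, 3) = 3
Root (Minnie): min(-13, 3) = -13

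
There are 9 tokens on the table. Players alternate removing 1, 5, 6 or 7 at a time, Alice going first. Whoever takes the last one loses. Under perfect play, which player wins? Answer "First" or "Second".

First

Mark each pile size as W (mover wins) or L (mover loses):
i:   0  1  2  3  4  5  6  7  8  9
     W  L  W  L  W  L  W  W  W  W
Position 9 is W, so the first player wins.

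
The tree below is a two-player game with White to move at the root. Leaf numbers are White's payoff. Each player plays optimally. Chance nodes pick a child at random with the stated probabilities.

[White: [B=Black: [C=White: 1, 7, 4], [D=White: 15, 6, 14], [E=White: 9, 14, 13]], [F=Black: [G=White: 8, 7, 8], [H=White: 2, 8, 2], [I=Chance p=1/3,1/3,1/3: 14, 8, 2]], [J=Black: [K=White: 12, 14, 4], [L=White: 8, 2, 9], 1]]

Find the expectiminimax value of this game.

8

C (White): max(1, 7, 4) = 7
D (White): max(15, 6, 14) = 15
E (White): max(9, 14, 13) = 14
B (Black): min(7, 15, 14) = 7
G (White): max(8, 7, 8) = 8
H (White): max(2, 8, 2) = 8
I (Chance): 1/3·14 + 1/3·8 + 1/3·2 = 8
F (Black): min(8, 8, 8) = 8
K (White): max(12, 14, 4) = 14
L (White): max(8, 2, 9) = 9
J (Black): min(14, 9, 1) = 1
Root (White): max(7, 8, 1) = 8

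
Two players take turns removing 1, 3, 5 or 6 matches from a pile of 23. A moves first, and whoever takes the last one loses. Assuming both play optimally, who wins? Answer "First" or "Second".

W/L table (W = player to move can force a win):
i:   0  1  2  3  4  5  6  7  8  9 10 11 12 13 14 15 16 17 18 19 20 21 22 23
     W  L  W  L  W  L  W  W  W  W  W  W  L  W  L  W  L  W  W  W  W  W  W  L
Position 23 is L, so the second player wins.

Second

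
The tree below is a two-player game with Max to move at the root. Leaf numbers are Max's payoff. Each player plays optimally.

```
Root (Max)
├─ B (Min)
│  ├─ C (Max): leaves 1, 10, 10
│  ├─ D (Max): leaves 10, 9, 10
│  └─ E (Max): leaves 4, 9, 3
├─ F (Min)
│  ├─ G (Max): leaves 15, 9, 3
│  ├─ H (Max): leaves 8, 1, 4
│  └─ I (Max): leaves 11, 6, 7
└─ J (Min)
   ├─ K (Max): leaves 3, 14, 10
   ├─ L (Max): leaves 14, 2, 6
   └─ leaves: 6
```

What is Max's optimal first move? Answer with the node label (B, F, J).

C (Max): max(1, 10, 10) = 10
D (Max): max(10, 9, 10) = 10
E (Max): max(4, 9, 3) = 9
B (Min): min(10, 10, 9) = 9
G (Max): max(15, 9, 3) = 15
H (Max): max(8, 1, 4) = 8
I (Max): max(11, 6, 7) = 11
F (Min): min(15, 8, 11) = 8
K (Max): max(3, 14, 10) = 14
L (Max): max(14, 2, 6) = 14
J (Min): min(14, 14, 6) = 6
Root (Max): max(9, 8, 6) = 9
Max picks the child with the highest value: B (value 9).

B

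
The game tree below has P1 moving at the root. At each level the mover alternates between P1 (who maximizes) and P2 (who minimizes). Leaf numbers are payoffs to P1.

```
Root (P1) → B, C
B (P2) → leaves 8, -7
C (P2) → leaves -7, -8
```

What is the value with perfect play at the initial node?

-7

B (P2): min(8, -7) = -7
C (P2): min(-7, -8) = -8
Root (P1): max(-7, -8) = -7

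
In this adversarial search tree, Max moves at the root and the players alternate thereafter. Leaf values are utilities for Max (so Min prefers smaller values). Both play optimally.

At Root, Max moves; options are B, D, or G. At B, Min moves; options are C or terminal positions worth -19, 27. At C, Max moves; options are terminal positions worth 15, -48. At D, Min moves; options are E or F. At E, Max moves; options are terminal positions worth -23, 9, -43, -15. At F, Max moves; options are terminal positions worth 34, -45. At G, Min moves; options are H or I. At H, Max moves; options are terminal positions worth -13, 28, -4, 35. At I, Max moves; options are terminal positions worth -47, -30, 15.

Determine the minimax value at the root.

15

C (Max): max(15, -48) = 15
B (Min): min(15, -19, 27) = -19
E (Max): max(-23, 9, -43, -15) = 9
F (Max): max(34, -45) = 34
D (Min): min(9, 34) = 9
H (Max): max(-13, 28, -4, 35) = 35
I (Max): max(-47, -30, 15) = 15
G (Min): min(35, 15) = 15
Root (Max): max(-19, 9, 15) = 15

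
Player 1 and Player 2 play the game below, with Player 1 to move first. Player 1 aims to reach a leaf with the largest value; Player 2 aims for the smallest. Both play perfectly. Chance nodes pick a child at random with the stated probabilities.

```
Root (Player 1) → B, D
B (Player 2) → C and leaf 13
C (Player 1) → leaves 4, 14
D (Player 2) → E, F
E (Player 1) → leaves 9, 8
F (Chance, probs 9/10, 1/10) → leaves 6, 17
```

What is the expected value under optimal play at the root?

13

C (Player 1): max(4, 14) = 14
B (Player 2): min(14, 13) = 13
E (Player 1): max(9, 8) = 9
F (Chance): 9/10·6 + 1/10·17 = 7.1
D (Player 2): min(9, 7.1) = 7.1
Root (Player 1): max(13, 7.1) = 13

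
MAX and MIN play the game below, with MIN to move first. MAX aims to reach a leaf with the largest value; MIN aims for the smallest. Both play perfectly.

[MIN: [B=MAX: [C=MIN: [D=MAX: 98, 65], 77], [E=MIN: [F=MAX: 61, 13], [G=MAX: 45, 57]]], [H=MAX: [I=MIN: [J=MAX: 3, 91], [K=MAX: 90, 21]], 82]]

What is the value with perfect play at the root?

D (MAX): max(98, 65) = 98
C (MIN): min(98, 77) = 77
F (MAX): max(61, 13) = 61
G (MAX): max(45, 57) = 57
E (MIN): min(61, 57) = 57
B (MAX): max(77, 57) = 77
J (MAX): max(3, 91) = 91
K (MAX): max(90, 21) = 90
I (MIN): min(91, 90) = 90
H (MAX): max(90, 82) = 90
Root (MIN): min(77, 90) = 77

77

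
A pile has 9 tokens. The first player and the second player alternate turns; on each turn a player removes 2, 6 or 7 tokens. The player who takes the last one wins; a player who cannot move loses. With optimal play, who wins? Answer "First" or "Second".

Second

Compute winning (W) and losing (L) positions by backward induction:
i:   0  1  2  3  4  5  6  7  8  9
     L  L  W  W  L  L  W  W  W  L
Position 9 is L, so the second player wins.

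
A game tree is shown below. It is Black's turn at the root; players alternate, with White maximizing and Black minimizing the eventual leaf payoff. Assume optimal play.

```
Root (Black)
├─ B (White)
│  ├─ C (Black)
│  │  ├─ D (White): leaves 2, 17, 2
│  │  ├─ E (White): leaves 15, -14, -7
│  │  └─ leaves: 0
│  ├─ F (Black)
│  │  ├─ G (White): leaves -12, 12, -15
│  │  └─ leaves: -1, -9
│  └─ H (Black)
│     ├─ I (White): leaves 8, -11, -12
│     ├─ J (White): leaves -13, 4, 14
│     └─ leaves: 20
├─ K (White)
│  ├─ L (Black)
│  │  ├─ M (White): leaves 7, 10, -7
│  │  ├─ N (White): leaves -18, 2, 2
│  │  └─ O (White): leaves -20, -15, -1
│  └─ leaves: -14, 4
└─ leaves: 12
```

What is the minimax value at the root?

4

D (White): max(2, 17, 2) = 17
E (White): max(15, -14, -7) = 15
C (Black): min(17, 15, 0) = 0
G (White): max(-12, 12, -15) = 12
F (Black): min(12, -1, -9) = -9
I (White): max(8, -11, -12) = 8
J (White): max(-13, 4, 14) = 14
H (Black): min(8, 14, 20) = 8
B (White): max(0, -9, 8) = 8
M (White): max(7, 10, -7) = 10
N (White): max(-18, 2, 2) = 2
O (White): max(-20, -15, -1) = -1
L (Black): min(10, 2, -1) = -1
K (White): max(-1, -14, 4) = 4
Root (Black): min(8, 4, 12) = 4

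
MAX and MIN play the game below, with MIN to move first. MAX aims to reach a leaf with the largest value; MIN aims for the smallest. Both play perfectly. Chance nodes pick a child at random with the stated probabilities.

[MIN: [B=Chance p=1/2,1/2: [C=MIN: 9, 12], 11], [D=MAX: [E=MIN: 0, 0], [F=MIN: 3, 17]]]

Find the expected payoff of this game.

3

C (MIN): min(9, 12) = 9
B (Chance): 1/2·9 + 1/2·11 = 10
E (MIN): min(0, 0) = 0
F (MIN): min(3, 17) = 3
D (MAX): max(0, 3) = 3
Root (MIN): min(10, 3) = 3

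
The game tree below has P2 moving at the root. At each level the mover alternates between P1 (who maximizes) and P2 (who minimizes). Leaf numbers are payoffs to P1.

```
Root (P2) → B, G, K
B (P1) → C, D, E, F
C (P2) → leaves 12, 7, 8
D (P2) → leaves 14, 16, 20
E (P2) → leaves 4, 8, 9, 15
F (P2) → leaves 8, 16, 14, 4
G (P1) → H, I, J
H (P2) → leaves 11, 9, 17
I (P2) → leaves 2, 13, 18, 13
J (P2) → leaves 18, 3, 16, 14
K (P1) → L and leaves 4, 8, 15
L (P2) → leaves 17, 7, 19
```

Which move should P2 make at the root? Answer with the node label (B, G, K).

C (P2): min(12, 7, 8) = 7
D (P2): min(14, 16, 20) = 14
E (P2): min(4, 8, 9, 15) = 4
F (P2): min(8, 16, 14, 4) = 4
B (P1): max(7, 14, 4, 4) = 14
H (P2): min(11, 9, 17) = 9
I (P2): min(2, 13, 18, 13) = 2
J (P2): min(18, 3, 16, 14) = 3
G (P1): max(9, 2, 3) = 9
L (P2): min(17, 7, 19) = 7
K (P1): max(7, 4, 8, 15) = 15
Root (P2): min(14, 9, 15) = 9
P2 picks the child with the lowest value: G (value 9).

G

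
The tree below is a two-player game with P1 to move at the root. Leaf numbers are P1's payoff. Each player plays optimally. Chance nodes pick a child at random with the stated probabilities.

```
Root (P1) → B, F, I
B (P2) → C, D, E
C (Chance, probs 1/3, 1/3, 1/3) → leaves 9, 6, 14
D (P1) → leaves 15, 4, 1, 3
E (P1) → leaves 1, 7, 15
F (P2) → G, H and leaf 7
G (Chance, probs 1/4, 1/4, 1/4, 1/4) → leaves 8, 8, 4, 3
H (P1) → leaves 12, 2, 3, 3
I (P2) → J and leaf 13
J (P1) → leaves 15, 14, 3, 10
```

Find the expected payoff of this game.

C (Chance): 1/3·9 + 1/3·6 + 1/3·14 = 9.67
D (P1): max(15, 4, 1, 3) = 15
E (P1): max(1, 7, 15) = 15
B (P2): min(9.67, 15, 15) = 9.67
G (Chance): 1/4·8 + 1/4·8 + 1/4·4 + 1/4·3 = 5.75
H (P1): max(12, 2, 3, 3) = 12
F (P2): min(5.75, 12, 7) = 5.75
J (P1): max(15, 14, 3, 10) = 15
I (P2): min(15, 13) = 13
Root (P1): max(9.67, 5.75, 13) = 13

13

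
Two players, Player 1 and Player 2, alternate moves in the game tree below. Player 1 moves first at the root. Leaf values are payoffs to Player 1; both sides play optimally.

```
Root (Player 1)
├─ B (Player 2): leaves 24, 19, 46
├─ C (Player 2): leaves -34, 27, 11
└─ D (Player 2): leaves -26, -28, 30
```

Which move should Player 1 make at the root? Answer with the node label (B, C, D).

B

B (Player 2): min(24, 19, 46) = 19
C (Player 2): min(-34, 27, 11) = -34
D (Player 2): min(-26, -28, 30) = -28
Root (Player 1): max(19, -34, -28) = 19
Player 1 picks the child with the highest value: B (value 19).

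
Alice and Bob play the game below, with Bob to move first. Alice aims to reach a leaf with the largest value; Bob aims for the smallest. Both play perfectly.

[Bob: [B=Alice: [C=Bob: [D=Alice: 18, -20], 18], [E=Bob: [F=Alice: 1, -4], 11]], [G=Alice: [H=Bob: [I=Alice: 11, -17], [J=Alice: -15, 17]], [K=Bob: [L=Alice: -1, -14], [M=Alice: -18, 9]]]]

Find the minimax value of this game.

11

D (Alice): max(18, -20) = 18
C (Bob): min(18, 18) = 18
F (Alice): max(1, -4) = 1
E (Bob): min(1, 11) = 1
B (Alice): max(18, 1) = 18
I (Alice): max(11, -17) = 11
J (Alice): max(-15, 17) = 17
H (Bob): min(11, 17) = 11
L (Alice): max(-1, -14) = -1
M (Alice): max(-18, 9) = 9
K (Bob): min(-1, 9) = -1
G (Alice): max(11, -1) = 11
Root (Bob): min(18, 11) = 11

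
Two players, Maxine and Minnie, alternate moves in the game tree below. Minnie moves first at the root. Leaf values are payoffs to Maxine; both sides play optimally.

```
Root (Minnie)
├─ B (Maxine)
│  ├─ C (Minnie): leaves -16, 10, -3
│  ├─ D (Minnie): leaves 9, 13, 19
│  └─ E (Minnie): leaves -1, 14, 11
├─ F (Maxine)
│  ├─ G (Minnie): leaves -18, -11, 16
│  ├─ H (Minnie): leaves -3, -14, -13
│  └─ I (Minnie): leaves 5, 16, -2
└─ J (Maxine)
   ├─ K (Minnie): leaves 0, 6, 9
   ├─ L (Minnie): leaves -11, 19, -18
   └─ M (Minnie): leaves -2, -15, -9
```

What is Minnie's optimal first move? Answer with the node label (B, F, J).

C (Minnie): min(-16, 10, -3) = -16
D (Minnie): min(9, 13, 19) = 9
E (Minnie): min(-1, 14, 11) = -1
B (Maxine): max(-16, 9, -1) = 9
G (Minnie): min(-18, -11, 16) = -18
H (Minnie): min(-3, -14, -13) = -14
I (Minnie): min(5, 16, -2) = -2
F (Maxine): max(-18, -14, -2) = -2
K (Minnie): min(0, 6, 9) = 0
L (Minnie): min(-11, 19, -18) = -18
M (Minnie): min(-2, -15, -9) = -15
J (Maxine): max(0, -18, -15) = 0
Root (Minnie): min(9, -2, 0) = -2
Minnie picks the child with the lowest value: F (value -2).

F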